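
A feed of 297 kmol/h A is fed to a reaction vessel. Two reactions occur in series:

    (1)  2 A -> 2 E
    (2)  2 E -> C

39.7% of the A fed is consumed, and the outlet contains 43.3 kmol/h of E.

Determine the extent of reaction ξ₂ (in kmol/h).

Conversion of A: A consumed = 2ξ₁ = 0.397 × 297 → ξ₁ = 58.95 kmol/h.
E balance: n_E = 0 + 2ξ₁ − 2ξ₂ = 43.3 → ξ₂ = (2·58.95 − 43.3)/2 = 37.3 kmol/h.
Outlet amounts (n = n₀ + Σ ν·ξ):
  A: 297 − 2(58.95) = 179.1
  E: 0 + 2(58.95) − 2(37.3) = 43.3
  C: 0 + 1(37.3) = 37.3

ξ₂ = 37.3 kmol/h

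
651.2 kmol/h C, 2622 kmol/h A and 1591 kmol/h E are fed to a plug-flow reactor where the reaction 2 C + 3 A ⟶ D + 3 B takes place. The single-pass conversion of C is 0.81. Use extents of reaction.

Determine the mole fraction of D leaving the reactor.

0.0573

C reacted = 0.81 × 651.2 = 527.5 kmol/h; ν_C = −2, so ξ = 527.5/2 = 263.7 kmol/h.
Outlet amounts (n = n₀ + ν ξ):
  C: 651.2 − 2(263.7) = 123.7
  A: 2622 − 3(263.7) = 1831
  D: 0 + 1(263.7) = 263.7
  B: 0 + 3(263.7) = 791.2
  E: 1591 (inert)
Total out = 4600 kmol/h; y_D = 263.7 / 4600 = 0.05733.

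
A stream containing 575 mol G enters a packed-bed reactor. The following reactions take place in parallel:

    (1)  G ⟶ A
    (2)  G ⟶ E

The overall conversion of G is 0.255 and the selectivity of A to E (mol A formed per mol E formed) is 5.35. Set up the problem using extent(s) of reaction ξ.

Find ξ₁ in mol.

ξ₁ = 124 mol

Conversion of G: G consumed = 0.255 × 575 = 146.6 mol = 1ξ₁ + 1ξ₂.
Selectivity: 1ξ₁ / (1ξ₂) = 5.35 → ξ₁ = 5.35 ξ₂.
Substitute: (1·5.35 + 1) ξ₂ = 146.6 → ξ₂ = 23.09 mol, ξ₁ = 123.5 mol.
Outlet amounts (n = n₀ + Σ ν·ξ):
  G: 575 − 1(123.5) − 1(23.09) = 428.4
  A: 0 + 1(123.5) = 123.5
  E: 0 + 1(23.09) = 23.09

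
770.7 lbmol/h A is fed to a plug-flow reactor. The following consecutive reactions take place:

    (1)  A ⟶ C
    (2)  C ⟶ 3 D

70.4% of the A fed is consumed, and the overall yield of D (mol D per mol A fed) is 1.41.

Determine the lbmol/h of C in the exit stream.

180 lbmol/h

Conversion of A: A consumed = 1ξ₁ = 0.704 × 770.7 → ξ₁ = 542.6 lbmol/h.
Yield of D: 3ξ₂ / 770.7 = 1.41 → ξ₂ = 362.2 lbmol/h.
Outlet amounts (n = n₀ + Σ ν·ξ):
  A: 770.7 − 1(542.6) = 228.1
  C: 0 + 1(542.6) − 1(362.2) = 180.3
  D: 0 + 3(362.2) = 1087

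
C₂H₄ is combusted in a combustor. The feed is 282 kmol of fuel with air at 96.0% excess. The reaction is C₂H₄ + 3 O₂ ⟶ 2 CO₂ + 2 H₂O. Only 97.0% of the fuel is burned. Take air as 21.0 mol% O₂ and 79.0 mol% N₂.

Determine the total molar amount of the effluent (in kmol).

Stoichiometric O₂ = 3 × 282 = 846 kmol; O₂ fed = 846 × 1.960 = 1658 kmol.
N₂ fed = 1658 × 79/21 = 6238 kmol.
Fuel reacted = 0.97 × 282 → ξ = 273.5 kmol.
Outlet (n = n₀ + ν ξ):
  C₂H₄: 282 − 1(273.5) = 8.46
  O₂: 1658 − 3(273.5) = 837.5
  N₂: 6238 (inert)
  CO₂: 0 + 2(273.5) = 547.1
  H₂O: 0 + 2(273.5) = 547.1
Total out = 8.46 + 837.5 + 6238 + 547.1 + 547.1 = 8178 kmol.

8180 kmol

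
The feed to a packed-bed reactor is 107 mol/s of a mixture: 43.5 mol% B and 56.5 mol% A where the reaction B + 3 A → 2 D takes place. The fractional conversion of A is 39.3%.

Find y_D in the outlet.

A reacted = 0.393 × 60.45 = 23.76 mol/s; ν_A = −3, so ξ = 23.76/3 = 7.92 mol/s.
Outlet amounts (n = n₀ + ν ξ):
  B: 46.55 − 1(7.92) = 38.63
  A: 60.45 − 3(7.92) = 36.7
  D: 0 + 2(7.92) = 15.84
Total out = 91.16 mol/s; y_D = 15.84 / 91.16 = 0.1738.

0.174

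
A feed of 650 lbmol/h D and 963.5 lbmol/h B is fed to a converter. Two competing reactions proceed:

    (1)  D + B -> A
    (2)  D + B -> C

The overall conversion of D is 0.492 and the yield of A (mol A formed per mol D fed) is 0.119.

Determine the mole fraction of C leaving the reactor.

Yield of A: 1ξ₁ / 650 = 0.119 → ξ₁ = 77.35 lbmol/h.
Conversion of D: 1ξ₁ + 1ξ₂ = 0.492 × 650 = 319.8 → ξ₂ = 242.5 lbmol/h.
Outlet amounts (n = n₀ + Σ ν·ξ):
  D: 650 − 1(77.35) − 1(242.5) = 330.2
  B: 963.5 − 1(77.35) − 1(242.5) = 643.7
  A: 0 + 1(77.35) = 77.35
  C: 0 + 1(242.5) = 242.5
Total out = 1294 lbmol/h; y_C = 242.5 / 1294 = 0.1874.

0.187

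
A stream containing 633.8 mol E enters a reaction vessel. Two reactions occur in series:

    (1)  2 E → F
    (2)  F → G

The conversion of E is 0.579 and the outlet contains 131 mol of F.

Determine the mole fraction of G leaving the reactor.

Conversion of E: E consumed = 2ξ₁ = 0.579 × 633.8 → ξ₁ = 183.5 mol.
F balance: n_F = 0 + 1ξ₁ − 1ξ₂ = 131 → ξ₂ = (1·183.5 − 131)/1 = 52.49 mol.
Outlet amounts (n = n₀ + Σ ν·ξ):
  E: 633.8 − 2(183.5) = 266.8
  F: 0 + 1(183.5) − 1(52.49) = 131
  G: 0 + 1(52.49) = 52.49
Total out = 450.3 mol; y_G = 52.49 / 450.3 = 0.1166.

0.117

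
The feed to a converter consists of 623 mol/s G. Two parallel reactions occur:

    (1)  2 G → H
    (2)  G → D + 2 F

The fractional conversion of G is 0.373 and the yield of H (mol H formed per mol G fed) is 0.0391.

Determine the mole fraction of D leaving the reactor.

0.19

Yield of H: 1ξ₁ / 623 = 0.0391 → ξ₁ = 24.36 mol/s.
Conversion of G: 2ξ₁ + 1ξ₂ = 0.373 × 623 = 232.4 → ξ₂ = 183.7 mol/s.
Outlet amounts (n = n₀ + Σ ν·ξ):
  G: 623 − 2(24.36) − 1(183.7) = 390.6
  H: 0 + 1(24.36) = 24.36
  D: 0 + 1(183.7) = 183.7
  F: 0 + 2(183.7) = 367.3
Total out = 966 mol/s; y_D = 183.7 / 966 = 0.1901.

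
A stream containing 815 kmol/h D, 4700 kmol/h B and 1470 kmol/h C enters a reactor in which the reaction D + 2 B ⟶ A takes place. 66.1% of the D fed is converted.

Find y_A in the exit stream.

0.0912

D reacted = 0.661 × 815 = 538.7 kmol/h; ν_D = −1, so ξ = 538.7/1 = 538.7 kmol/h.
Outlet amounts (n = n₀ + ν ξ):
  D: 815 − 1(538.7) = 276.3
  B: 4700 − 2(538.7) = 3623
  A: 0 + 1(538.7) = 538.7
  C: 1470 (inert)
Total out = 5908 kmol/h; y_A = 538.7 / 5908 = 0.09119.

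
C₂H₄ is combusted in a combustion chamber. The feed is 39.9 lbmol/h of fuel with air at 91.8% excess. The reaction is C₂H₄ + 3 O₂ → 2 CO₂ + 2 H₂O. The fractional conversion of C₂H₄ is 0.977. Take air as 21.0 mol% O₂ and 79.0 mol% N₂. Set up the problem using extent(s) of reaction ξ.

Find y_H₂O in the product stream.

0.0688

Stoichiometric O₂ = 3 × 39.9 = 119.7 lbmol/h; O₂ fed = 119.7 × 1.918 = 229.6 lbmol/h.
N₂ fed = 229.6 × 79/21 = 863.7 lbmol/h.
Fuel reacted = 0.977 × 39.9 → ξ = 38.98 lbmol/h.
Outlet (n = n₀ + ν ξ):
  C₂H₄: 39.9 − 1(38.98) = 0.9177
  O₂: 229.6 − 3(38.98) = 112.6
  N₂: 863.7 (inert)
  CO₂: 0 + 2(38.98) = 77.96
  H₂O: 0 + 2(38.98) = 77.96
Total out = 1133 lbmol/h; y_H₂O = 77.96 / 1133 = 0.0688.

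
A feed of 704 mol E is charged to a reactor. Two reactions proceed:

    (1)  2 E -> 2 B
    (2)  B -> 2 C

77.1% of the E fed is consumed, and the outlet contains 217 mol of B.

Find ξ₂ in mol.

Conversion of E: E consumed = 2ξ₁ = 0.771 × 704 → ξ₁ = 271.4 mol.
B balance: n_B = 0 + 2ξ₁ − 1ξ₂ = 217 → ξ₂ = (2·271.4 − 217)/1 = 325.8 mol.
Outlet amounts (n = n₀ + Σ ν·ξ):
  E: 704 − 2(271.4) = 161.2
  B: 0 + 2(271.4) − 1(325.8) = 217
  C: 0 + 2(325.8) = 651.6

ξ₂ = 326 mol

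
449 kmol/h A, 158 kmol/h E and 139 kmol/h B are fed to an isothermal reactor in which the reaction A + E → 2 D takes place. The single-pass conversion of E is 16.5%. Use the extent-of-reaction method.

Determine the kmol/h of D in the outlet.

52.1 kmol/h

E reacted = 0.165 × 158 = 26.07 kmol/h; ν_E = −1, so ξ = 26.07/1 = 26.07 kmol/h.
Outlet amounts (n = n₀ + ν ξ):
  A: 449 − 1(26.07) = 422.9
  E: 158 − 1(26.07) = 131.9
  D: 0 + 2(26.07) = 52.14
  B: 139 (inert)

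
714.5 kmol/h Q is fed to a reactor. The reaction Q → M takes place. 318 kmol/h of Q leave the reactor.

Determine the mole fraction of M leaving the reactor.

For Q: n = n₀ − 1ξ → 318 = 714.5 − 1ξ, giving ξ = 396.5 kmol/h.
Outlet amounts (n = n₀ + ν ξ):
  Q: 714.5 − 1(396.5) = 318
  M: 0 + 1(396.5) = 396.5
Total out = 714.5 kmol/h; y_M = 396.5 / 714.5 = 0.5549.

0.555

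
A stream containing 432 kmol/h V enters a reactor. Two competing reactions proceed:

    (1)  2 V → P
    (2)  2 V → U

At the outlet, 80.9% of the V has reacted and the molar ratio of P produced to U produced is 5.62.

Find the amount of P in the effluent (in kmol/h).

Conversion of V: V consumed = 0.809 × 432 = 349.5 kmol/h = 2ξ₁ + 2ξ₂.
Selectivity: 1ξ₁ / (1ξ₂) = 5.62 → ξ₁ = 5.62 ξ₂.
Substitute: (2·5.62 + 2) ξ₂ = 349.5 → ξ₂ = 26.4 kmol/h, ξ₁ = 148.3 kmol/h.
Outlet amounts (n = n₀ + Σ ν·ξ):
  V: 432 − 2(148.3) − 2(26.4) = 82.51
  P: 0 + 1(148.3) = 148.3
  U: 0 + 1(26.4) = 26.4

148 kmol/h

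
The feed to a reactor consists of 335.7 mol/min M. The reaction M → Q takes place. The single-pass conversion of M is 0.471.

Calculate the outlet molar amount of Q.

M reacted = 0.471 × 335.7 = 158.1 mol/min; ν_M = −1, so ξ = 158.1/1 = 158.1 mol/min.
Outlet amounts (n = n₀ + ν ξ):
  M: 335.7 − 1(158.1) = 177.6
  Q: 0 + 1(158.1) = 158.1

158 mol/min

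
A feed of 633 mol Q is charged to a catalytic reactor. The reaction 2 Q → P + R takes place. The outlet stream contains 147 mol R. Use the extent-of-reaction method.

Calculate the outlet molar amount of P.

147 mol

For R: n = n₀ + 1ξ → 147 = 0 + 1ξ, giving ξ = 147 mol.
Outlet amounts (n = n₀ + ν ξ):
  Q: 633 − 2(147) = 339
  P: 0 + 1(147) = 147
  R: 0 + 1(147) = 147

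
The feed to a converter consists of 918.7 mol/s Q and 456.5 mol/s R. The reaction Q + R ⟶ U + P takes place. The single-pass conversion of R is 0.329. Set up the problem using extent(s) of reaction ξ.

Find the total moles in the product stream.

1380 mol/s

R reacted = 0.329 × 456.5 = 150.2 mol/s; ν_R = −1, so ξ = 150.2/1 = 150.2 mol/s.
Outlet amounts (n = n₀ + ν ξ):
  Q: 918.7 − 1(150.2) = 768.5
  R: 456.5 − 1(150.2) = 306.3
  U: 0 + 1(150.2) = 150.2
  P: 0 + 1(150.2) = 150.2
Total out = 768.5 + 306.3 + 150.2 + 150.2 = 1375 mol/s.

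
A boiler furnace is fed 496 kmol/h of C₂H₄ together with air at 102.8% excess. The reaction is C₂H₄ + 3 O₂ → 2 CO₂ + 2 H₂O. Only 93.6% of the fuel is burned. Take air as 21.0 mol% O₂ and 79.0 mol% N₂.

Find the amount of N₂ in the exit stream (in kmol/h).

11400 kmol/h

Stoichiometric O₂ = 3 × 496 = 1488 kmol/h; O₂ fed = 1488 × 2.028 = 3018 kmol/h.
N₂ fed = 3018 × 79/21 = 11350 kmol/h.
Fuel reacted = 0.936 × 496 → ξ = 464.3 kmol/h.
Outlet (n = n₀ + ν ξ):
  C₂H₄: 496 − 1(464.3) = 31.74
  O₂: 3018 − 3(464.3) = 1625
  N₂: 11350 (inert)
  CO₂: 0 + 2(464.3) = 928.5
  H₂O: 0 + 2(464.3) = 928.5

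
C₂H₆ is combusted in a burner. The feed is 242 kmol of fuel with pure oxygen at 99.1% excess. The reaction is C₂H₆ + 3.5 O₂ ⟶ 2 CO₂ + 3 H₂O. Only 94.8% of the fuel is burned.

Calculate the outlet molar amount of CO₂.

459 kmol

Stoichiometric O₂ = 3.5 × 242 = 847 kmol; O₂ fed = 847 × 1.991 = 1686 kmol.
Fuel reacted = 0.948 × 242 → ξ = 229.4 kmol.
Outlet (n = n₀ + ν ξ):
  C₂H₆: 242 − 1(229.4) = 12.58
  O₂: 1686 − 3.5(229.4) = 883.4
  CO₂: 0 + 2(229.4) = 458.8
  H₂O: 0 + 3(229.4) = 688.2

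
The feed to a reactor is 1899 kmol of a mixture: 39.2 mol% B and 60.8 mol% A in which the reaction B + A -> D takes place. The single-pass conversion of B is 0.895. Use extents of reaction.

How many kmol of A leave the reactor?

B reacted = 0.895 × 744.4 = 666.2 kmol; ν_B = −1, so ξ = 666.2/1 = 666.2 kmol.
Outlet amounts (n = n₀ + ν ξ):
  B: 744.4 − 1(666.2) = 78.16
  A: 1155 − 1(666.2) = 488.3
  D: 0 + 1(666.2) = 666.2

488 kmol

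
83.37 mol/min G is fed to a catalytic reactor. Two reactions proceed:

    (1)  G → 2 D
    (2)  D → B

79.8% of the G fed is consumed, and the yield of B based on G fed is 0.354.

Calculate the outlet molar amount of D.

104 mol/min

Conversion of G: G consumed = 1ξ₁ = 0.798 × 83.37 → ξ₁ = 66.53 mol/min.
Yield of B: 1ξ₂ / 83.37 = 0.354 → ξ₂ = 29.51 mol/min.
Outlet amounts (n = n₀ + Σ ν·ξ):
  G: 83.37 − 1(66.53) = 16.84
  D: 0 + 2(66.53) − 1(29.51) = 103.5
  B: 0 + 1(29.51) = 29.51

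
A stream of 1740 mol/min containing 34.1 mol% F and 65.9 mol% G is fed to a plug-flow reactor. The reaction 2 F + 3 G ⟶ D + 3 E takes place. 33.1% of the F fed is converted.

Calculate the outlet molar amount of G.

852 mol/min

F reacted = 0.331 × 593.3 = 196.4 mol/min; ν_F = −2, so ξ = 196.4/2 = 98.2 mol/min.
Outlet amounts (n = n₀ + ν ξ):
  F: 593.3 − 2(98.2) = 396.9
  G: 1147 − 3(98.2) = 852.1
  D: 0 + 1(98.2) = 98.2
  E: 0 + 3(98.2) = 294.6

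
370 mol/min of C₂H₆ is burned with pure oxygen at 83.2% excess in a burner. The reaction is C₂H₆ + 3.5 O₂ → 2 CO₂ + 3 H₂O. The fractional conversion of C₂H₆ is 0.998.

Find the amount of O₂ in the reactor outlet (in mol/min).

1080 mol/min

Stoichiometric O₂ = 3.5 × 370 = 1295 mol/min; O₂ fed = 1295 × 1.832 = 2372 mol/min.
Fuel reacted = 0.998 × 370 → ξ = 369.3 mol/min.
Outlet (n = n₀ + ν ξ):
  C₂H₆: 370 − 1(369.3) = 0.74
  O₂: 2372 − 3.5(369.3) = 1080
  CO₂: 0 + 2(369.3) = 738.5
  H₂O: 0 + 3(369.3) = 1108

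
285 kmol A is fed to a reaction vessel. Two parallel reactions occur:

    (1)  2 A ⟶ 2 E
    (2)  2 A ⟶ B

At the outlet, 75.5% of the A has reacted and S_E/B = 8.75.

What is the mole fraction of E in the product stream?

Conversion of A: A consumed = 0.755 × 285 = 215.2 kmol = 2ξ₁ + 2ξ₂.
Selectivity: 2ξ₁ / (1ξ₂) = 8.75 → ξ₁ = 4.375 ξ₂.
Substitute: (2·4.375 + 2) ξ₂ = 215.2 → ξ₂ = 20.02 kmol, ξ₁ = 87.57 kmol.
Outlet amounts (n = n₀ + Σ ν·ξ):
  A: 285 − 2(87.57) − 2(20.02) = 69.82
  E: 0 + 2(87.57) = 175.1
  B: 0 + 1(20.02) = 20.02
Total out = 265 kmol; y_E = 175.1 / 265 = 0.661.

0.661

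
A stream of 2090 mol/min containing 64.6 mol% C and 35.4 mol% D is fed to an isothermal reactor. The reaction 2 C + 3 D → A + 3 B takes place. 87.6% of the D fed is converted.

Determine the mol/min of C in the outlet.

D reacted = 0.876 × 739.9 = 648.1 mol/min; ν_D = −3, so ξ = 648.1/3 = 216 mol/min.
Outlet amounts (n = n₀ + ν ξ):
  C: 1350 − 2(216) = 918.1
  D: 739.9 − 3(216) = 91.74
  A: 0 + 1(216) = 216
  B: 0 + 3(216) = 648.1

918 mol/min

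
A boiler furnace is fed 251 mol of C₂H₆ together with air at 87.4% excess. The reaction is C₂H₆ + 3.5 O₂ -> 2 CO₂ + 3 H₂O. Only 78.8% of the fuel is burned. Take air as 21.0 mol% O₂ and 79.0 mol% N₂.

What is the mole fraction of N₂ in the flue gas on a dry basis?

0.815

Stoichiometric O₂ = 3.5 × 251 = 878.5 mol; O₂ fed = 878.5 × 1.874 = 1646 mol.
N₂ fed = 1646 × 79/21 = 6193 mol.
Fuel reacted = 0.788 × 251 → ξ = 197.8 mol.
Outlet (n = n₀ + ν ξ):
  C₂H₆: 251 − 1(197.8) = 53.21
  O₂: 1646 − 3.5(197.8) = 954.1
  N₂: 6193 (inert)
  CO₂: 0 + 2(197.8) = 395.6
  H₂O: 0 + 3(197.8) = 593.4
Dry total = 7596 mol; y_N₂ (dry) = 6193 / 7596 = 0.8153.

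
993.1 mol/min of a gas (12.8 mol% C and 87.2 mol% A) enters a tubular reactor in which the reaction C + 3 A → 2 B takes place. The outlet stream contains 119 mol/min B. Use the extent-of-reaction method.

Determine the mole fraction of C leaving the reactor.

For B: n = n₀ + 2ξ → 119 = 0 + 2ξ, giving ξ = 59.5 mol/min.
Outlet amounts (n = n₀ + ν ξ):
  C: 127.1 − 1(59.5) = 67.62
  A: 866 − 3(59.5) = 687.5
  B: 0 + 2(59.5) = 119
Total out = 874.1 mol/min; y_C = 67.62 / 874.1 = 0.07736.

0.0774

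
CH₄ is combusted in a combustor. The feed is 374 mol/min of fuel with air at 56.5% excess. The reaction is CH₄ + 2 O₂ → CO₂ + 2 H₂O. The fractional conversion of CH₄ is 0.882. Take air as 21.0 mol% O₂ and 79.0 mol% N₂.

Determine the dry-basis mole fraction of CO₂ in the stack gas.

Stoichiometric O₂ = 2 × 374 = 748 mol/min; O₂ fed = 748 × 1.565 = 1171 mol/min.
N₂ fed = 1171 × 79/21 = 4404 mol/min.
Fuel reacted = 0.882 × 374 → ξ = 329.9 mol/min.
Outlet (n = n₀ + ν ξ):
  CH₄: 374 − 1(329.9) = 44.13
  O₂: 1171 − 2(329.9) = 510.9
  N₂: 4404 (inert)
  CO₂: 0 + 1(329.9) = 329.9
  H₂O: 0 + 2(329.9) = 659.7
Dry total = 5289 mol/min; y_CO₂ (dry) = 329.9 / 5289 = 0.06237.

0.0624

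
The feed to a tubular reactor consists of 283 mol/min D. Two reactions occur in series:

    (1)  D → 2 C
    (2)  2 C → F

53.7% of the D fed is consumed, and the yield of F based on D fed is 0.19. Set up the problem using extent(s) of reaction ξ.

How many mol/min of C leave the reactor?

Conversion of D: D consumed = 1ξ₁ = 0.537 × 283 → ξ₁ = 152 mol/min.
Yield of F: 1ξ₂ / 283 = 0.19 → ξ₂ = 53.77 mol/min.
Outlet amounts (n = n₀ + Σ ν·ξ):
  D: 283 − 1(152) = 131
  C: 0 + 2(152) − 2(53.77) = 196.4
  F: 0 + 1(53.77) = 53.77

196 mol/min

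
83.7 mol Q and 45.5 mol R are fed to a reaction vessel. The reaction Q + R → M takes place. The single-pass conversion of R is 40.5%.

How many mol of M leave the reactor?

R reacted = 0.405 × 45.5 = 18.43 mol; ν_R = −1, so ξ = 18.43/1 = 18.43 mol.
Outlet amounts (n = n₀ + ν ξ):
  Q: 83.7 − 1(18.43) = 65.27
  R: 45.5 − 1(18.43) = 27.07
  M: 0 + 1(18.43) = 18.43

18.4 mol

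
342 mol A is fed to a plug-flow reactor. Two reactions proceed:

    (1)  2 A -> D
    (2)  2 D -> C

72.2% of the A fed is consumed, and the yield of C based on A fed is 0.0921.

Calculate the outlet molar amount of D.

Conversion of A: A consumed = 2ξ₁ = 0.722 × 342 → ξ₁ = 123.5 mol.
Yield of C: 1ξ₂ / 342 = 0.0921 → ξ₂ = 31.5 mol.
Outlet amounts (n = n₀ + Σ ν·ξ):
  A: 342 − 2(123.5) = 95.08
  D: 0 + 1(123.5) − 2(31.5) = 60.47
  C: 0 + 1(31.5) = 31.5

60.5 mol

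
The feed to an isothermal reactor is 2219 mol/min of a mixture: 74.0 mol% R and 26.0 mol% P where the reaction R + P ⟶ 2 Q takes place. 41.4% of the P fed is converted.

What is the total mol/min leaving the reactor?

P reacted = 0.414 × 576.9 = 238.9 mol/min; ν_P = −1, so ξ = 238.9/1 = 238.9 mol/min.
Outlet amounts (n = n₀ + ν ξ):
  R: 1642 − 1(238.9) = 1403
  P: 576.9 − 1(238.9) = 338.1
  Q: 0 + 2(238.9) = 477.7
Total out = 1403 + 338.1 + 477.7 = 2219 mol/min.

2220 mol/min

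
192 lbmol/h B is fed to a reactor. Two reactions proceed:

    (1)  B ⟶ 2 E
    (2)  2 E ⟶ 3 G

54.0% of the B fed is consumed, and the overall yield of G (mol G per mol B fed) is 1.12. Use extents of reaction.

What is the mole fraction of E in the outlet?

0.174

Conversion of B: B consumed = 1ξ₁ = 0.54 × 192 → ξ₁ = 103.7 lbmol/h.
Yield of G: 3ξ₂ / 192 = 1.12 → ξ₂ = 71.68 lbmol/h.
Outlet amounts (n = n₀ + Σ ν·ξ):
  B: 192 − 1(103.7) = 88.32
  E: 0 + 2(103.7) − 2(71.68) = 64
  G: 0 + 3(71.68) = 215
Total out = 367.4 lbmol/h; y_E = 64 / 367.4 = 0.1742.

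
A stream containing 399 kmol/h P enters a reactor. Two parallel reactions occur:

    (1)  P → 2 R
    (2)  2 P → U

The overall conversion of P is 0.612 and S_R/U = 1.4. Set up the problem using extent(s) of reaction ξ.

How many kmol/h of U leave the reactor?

Conversion of P: P consumed = 0.612 × 399 = 244.2 kmol/h = 1ξ₁ + 2ξ₂.
Selectivity: 2ξ₁ / (1ξ₂) = 1.4 → ξ₁ = 0.7 ξ₂.
Substitute: (1·0.7 + 2) ξ₂ = 244.2 → ξ₂ = 90.44 kmol/h, ξ₁ = 63.31 kmol/h.
Outlet amounts (n = n₀ + Σ ν·ξ):
  P: 399 − 1(63.31) − 2(90.44) = 154.8
  R: 0 + 2(63.31) = 126.6
  U: 0 + 1(90.44) = 90.44

90.4 kmol/h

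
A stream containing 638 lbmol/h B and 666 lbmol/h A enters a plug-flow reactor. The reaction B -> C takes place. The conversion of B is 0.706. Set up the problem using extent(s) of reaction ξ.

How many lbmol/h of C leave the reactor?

B reacted = 0.706 × 638 = 450.4 lbmol/h; ν_B = −1, so ξ = 450.4/1 = 450.4 lbmol/h.
Outlet amounts (n = n₀ + ν ξ):
  B: 638 − 1(450.4) = 187.6
  C: 0 + 1(450.4) = 450.4
  A: 666 (inert)

450 lbmol/h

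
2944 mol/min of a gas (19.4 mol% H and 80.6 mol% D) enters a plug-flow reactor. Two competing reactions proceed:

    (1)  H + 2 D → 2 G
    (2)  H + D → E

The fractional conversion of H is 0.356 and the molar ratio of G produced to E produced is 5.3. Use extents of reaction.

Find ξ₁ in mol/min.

Conversion of H: H consumed = 0.356 × 571.1 = 203.3 mol/min = 1ξ₁ + 1ξ₂.
Selectivity: 2ξ₁ / (1ξ₂) = 5.3 → ξ₁ = 2.65 ξ₂.
Substitute: (1·2.65 + 1) ξ₂ = 203.3 → ξ₂ = 55.71 mol/min, ξ₁ = 147.6 mol/min.
Outlet amounts (n = n₀ + Σ ν·ξ):
  H: 571.1 − 1(147.6) − 1(55.71) = 367.8
  D: 2373 − 2(147.6) − 1(55.71) = 2022
  G: 0 + 2(147.6) = 295.2
  E: 0 + 1(55.71) = 55.71

ξ₁ = 148 mol/min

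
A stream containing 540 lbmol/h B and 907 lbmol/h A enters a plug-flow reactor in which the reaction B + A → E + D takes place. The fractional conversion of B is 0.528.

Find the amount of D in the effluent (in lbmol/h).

285 lbmol/h

B reacted = 0.528 × 540 = 285.1 lbmol/h; ν_B = −1, so ξ = 285.1/1 = 285.1 lbmol/h.
Outlet amounts (n = n₀ + ν ξ):
  B: 540 − 1(285.1) = 254.9
  A: 907 − 1(285.1) = 621.9
  E: 0 + 1(285.1) = 285.1
  D: 0 + 1(285.1) = 285.1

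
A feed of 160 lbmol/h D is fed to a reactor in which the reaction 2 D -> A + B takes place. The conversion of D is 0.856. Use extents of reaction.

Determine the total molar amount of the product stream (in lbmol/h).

160 lbmol/h

D reacted = 0.856 × 160 = 137 lbmol/h; ν_D = −2, so ξ = 137/2 = 68.48 lbmol/h.
Outlet amounts (n = n₀ + ν ξ):
  D: 160 − 2(68.48) = 23.04
  A: 0 + 1(68.48) = 68.48
  B: 0 + 1(68.48) = 68.48
Total out = 23.04 + 68.48 + 68.48 = 160 lbmol/h.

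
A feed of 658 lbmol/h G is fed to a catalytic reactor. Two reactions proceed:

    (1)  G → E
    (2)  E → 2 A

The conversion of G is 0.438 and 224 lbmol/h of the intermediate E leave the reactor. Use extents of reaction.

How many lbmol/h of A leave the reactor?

128 lbmol/h

Conversion of G: G consumed = 1ξ₁ = 0.438 × 658 → ξ₁ = 288.2 lbmol/h.
E balance: n_E = 0 + 1ξ₁ − 1ξ₂ = 224 → ξ₂ = (1·288.2 − 224)/1 = 64.2 lbmol/h.
Outlet amounts (n = n₀ + Σ ν·ξ):
  G: 658 − 1(288.2) = 369.8
  E: 0 + 1(288.2) − 1(64.2) = 224
  A: 0 + 2(64.2) = 128.4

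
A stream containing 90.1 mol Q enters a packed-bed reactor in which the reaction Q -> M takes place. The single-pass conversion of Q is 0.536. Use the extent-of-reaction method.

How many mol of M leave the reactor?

Q reacted = 0.536 × 90.1 = 48.29 mol; ν_Q = −1, so ξ = 48.29/1 = 48.29 mol.
Outlet amounts (n = n₀ + ν ξ):
  Q: 90.1 − 1(48.29) = 41.81
  M: 0 + 1(48.29) = 48.29

48.3 mol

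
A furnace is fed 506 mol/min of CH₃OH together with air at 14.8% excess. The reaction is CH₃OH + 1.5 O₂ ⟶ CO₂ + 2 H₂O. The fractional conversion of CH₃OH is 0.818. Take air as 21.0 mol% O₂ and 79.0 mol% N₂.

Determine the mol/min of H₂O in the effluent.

828 mol/min

Stoichiometric O₂ = 1.5 × 506 = 759 mol/min; O₂ fed = 759 × 1.148 = 871.3 mol/min.
N₂ fed = 871.3 × 79/21 = 3278 mol/min.
Fuel reacted = 0.818 × 506 → ξ = 413.9 mol/min.
Outlet (n = n₀ + ν ξ):
  CH₃OH: 506 − 1(413.9) = 92.09
  O₂: 871.3 − 1.5(413.9) = 250.5
  N₂: 3278 (inert)
  CO₂: 0 + 1(413.9) = 413.9
  H₂O: 0 + 2(413.9) = 827.8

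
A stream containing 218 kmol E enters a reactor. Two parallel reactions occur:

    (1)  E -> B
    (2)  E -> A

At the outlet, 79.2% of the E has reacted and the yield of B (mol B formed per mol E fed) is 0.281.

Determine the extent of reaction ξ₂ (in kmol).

Yield of B: 1ξ₁ / 218 = 0.281 → ξ₁ = 61.26 kmol.
Conversion of E: 1ξ₁ + 1ξ₂ = 0.792 × 218 = 172.7 → ξ₂ = 111.4 kmol.
Outlet amounts (n = n₀ + Σ ν·ξ):
  E: 218 − 1(61.26) − 1(111.4) = 45.34
  B: 0 + 1(61.26) = 61.26
  A: 0 + 1(111.4) = 111.4

ξ₂ = 111 kmol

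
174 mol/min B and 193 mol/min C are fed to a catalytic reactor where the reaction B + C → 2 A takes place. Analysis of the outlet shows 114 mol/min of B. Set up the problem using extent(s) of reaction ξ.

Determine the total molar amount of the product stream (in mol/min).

367 mol/min

For B: n = n₀ − 1ξ → 114 = 174 − 1ξ, giving ξ = 60 mol/min.
Outlet amounts (n = n₀ + ν ξ):
  B: 174 − 1(60) = 114
  C: 193 − 1(60) = 133
  A: 0 + 2(60) = 120
Total out = 114 + 133 + 120 = 367 mol/min.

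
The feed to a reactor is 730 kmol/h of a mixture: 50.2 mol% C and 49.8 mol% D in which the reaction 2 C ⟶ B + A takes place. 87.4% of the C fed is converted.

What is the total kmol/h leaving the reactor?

730 kmol/h

C reacted = 0.874 × 366.5 = 320.3 kmol/h; ν_C = −2, so ξ = 320.3/2 = 160.1 kmol/h.
Outlet amounts (n = n₀ + ν ξ):
  C: 366.5 − 2(160.1) = 46.17
  B: 0 + 1(160.1) = 160.1
  A: 0 + 1(160.1) = 160.1
  D: 363.5 (inert)
Total out = 46.17 + 160.1 + 160.1 + 363.5 = 730 kmol/h.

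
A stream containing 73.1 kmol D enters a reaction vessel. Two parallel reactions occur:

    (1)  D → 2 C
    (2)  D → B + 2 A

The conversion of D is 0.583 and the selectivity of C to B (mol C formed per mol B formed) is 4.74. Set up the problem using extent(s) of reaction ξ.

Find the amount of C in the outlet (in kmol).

Conversion of D: D consumed = 0.583 × 73.1 = 42.62 kmol = 1ξ₁ + 1ξ₂.
Selectivity: 2ξ₁ / (1ξ₂) = 4.74 → ξ₁ = 2.37 ξ₂.
Substitute: (1·2.37 + 1) ξ₂ = 42.62 → ξ₂ = 12.65 kmol, ξ₁ = 29.97 kmol.
Outlet amounts (n = n₀ + Σ ν·ξ):
  D: 73.1 − 1(29.97) − 1(12.65) = 30.48
  C: 0 + 2(29.97) = 59.94
  B: 0 + 1(12.65) = 12.65
  A: 0 + 2(12.65) = 25.29

59.9 kmol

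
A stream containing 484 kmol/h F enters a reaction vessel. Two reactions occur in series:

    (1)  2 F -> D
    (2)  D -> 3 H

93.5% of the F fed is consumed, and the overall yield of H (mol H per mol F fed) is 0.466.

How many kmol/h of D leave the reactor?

Conversion of F: F consumed = 2ξ₁ = 0.935 × 484 → ξ₁ = 226.3 kmol/h.
Yield of H: 3ξ₂ / 484 = 0.466 → ξ₂ = 75.18 kmol/h.
Outlet amounts (n = n₀ + Σ ν·ξ):
  F: 484 − 2(226.3) = 31.46
  D: 0 + 1(226.3) − 1(75.18) = 151.1
  H: 0 + 3(75.18) = 225.5

151 kmol/h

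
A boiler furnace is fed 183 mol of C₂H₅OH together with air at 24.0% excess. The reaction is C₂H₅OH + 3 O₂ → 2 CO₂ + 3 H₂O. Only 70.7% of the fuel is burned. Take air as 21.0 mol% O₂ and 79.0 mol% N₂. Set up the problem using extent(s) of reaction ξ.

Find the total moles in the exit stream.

Stoichiometric O₂ = 3 × 183 = 549 mol; O₂ fed = 549 × 1.240 = 680.8 mol.
N₂ fed = 680.8 × 79/21 = 2561 mol.
Fuel reacted = 0.707 × 183 → ξ = 129.4 mol.
Outlet (n = n₀ + ν ξ):
  C₂H₅OH: 183 − 1(129.4) = 53.62
  O₂: 680.8 − 3(129.4) = 292.6
  N₂: 2561 (inert)
  CO₂: 0 + 2(129.4) = 258.8
  H₂O: 0 + 3(129.4) = 388.1
Total out = 53.62 + 292.6 + 2561 + 258.8 + 388.1 = 3554 mol.

3550 mol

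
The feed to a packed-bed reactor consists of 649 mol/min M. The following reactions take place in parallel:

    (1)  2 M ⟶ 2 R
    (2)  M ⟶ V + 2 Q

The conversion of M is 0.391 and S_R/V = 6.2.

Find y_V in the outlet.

0.049

Conversion of M: M consumed = 0.391 × 649 = 253.8 mol/min = 2ξ₁ + 1ξ₂.
Selectivity: 2ξ₁ / (1ξ₂) = 6.2 → ξ₁ = 3.1 ξ₂.
Substitute: (2·3.1 + 1) ξ₂ = 253.8 → ξ₂ = 35.24 mol/min, ξ₁ = 109.3 mol/min.
Outlet amounts (n = n₀ + Σ ν·ξ):
  M: 649 − 2(109.3) − 1(35.24) = 395.2
  R: 0 + 2(109.3) = 218.5
  V: 0 + 1(35.24) = 35.24
  Q: 0 + 2(35.24) = 70.49
Total out = 719.5 mol/min; y_V = 35.24 / 719.5 = 0.04899.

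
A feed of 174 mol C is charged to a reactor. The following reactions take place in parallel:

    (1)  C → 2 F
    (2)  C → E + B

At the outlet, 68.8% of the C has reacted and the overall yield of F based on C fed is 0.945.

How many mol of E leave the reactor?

37.5 mol

Yield of F: 2ξ₁ / 174 = 0.945 → ξ₁ = 82.21 mol.
Conversion of C: 1ξ₁ + 1ξ₂ = 0.688 × 174 = 119.7 → ξ₂ = 37.5 mol.
Outlet amounts (n = n₀ + Σ ν·ξ):
  C: 174 − 1(82.21) − 1(37.5) = 54.29
  F: 0 + 2(82.21) = 164.4
  E: 0 + 1(37.5) = 37.5
  B: 0 + 1(37.5) = 37.5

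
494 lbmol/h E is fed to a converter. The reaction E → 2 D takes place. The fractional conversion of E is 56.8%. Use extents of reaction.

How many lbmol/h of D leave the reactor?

E reacted = 0.568 × 494 = 280.6 lbmol/h; ν_E = −1, so ξ = 280.6/1 = 280.6 lbmol/h.
Outlet amounts (n = n₀ + ν ξ):
  E: 494 − 1(280.6) = 213.4
  D: 0 + 2(280.6) = 561.2

561 lbmol/h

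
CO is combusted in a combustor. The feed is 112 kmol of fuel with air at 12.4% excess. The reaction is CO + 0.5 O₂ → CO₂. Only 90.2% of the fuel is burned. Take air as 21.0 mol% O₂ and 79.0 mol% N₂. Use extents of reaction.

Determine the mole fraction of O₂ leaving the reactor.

Stoichiometric O₂ = 0.5 × 112 = 56 kmol; O₂ fed = 56 × 1.124 = 62.94 kmol.
N₂ fed = 62.94 × 79/21 = 236.8 kmol.
Fuel reacted = 0.902 × 112 → ξ = 101 kmol.
Outlet (n = n₀ + ν ξ):
  CO: 112 − 1(101) = 10.98
  O₂: 62.94 − 0.5(101) = 12.43
  N₂: 236.8 (inert)
  CO₂: 0 + 1(101) = 101
Total out = 361.2 kmol; y_O₂ = 12.43 / 361.2 = 0.03442.

0.0344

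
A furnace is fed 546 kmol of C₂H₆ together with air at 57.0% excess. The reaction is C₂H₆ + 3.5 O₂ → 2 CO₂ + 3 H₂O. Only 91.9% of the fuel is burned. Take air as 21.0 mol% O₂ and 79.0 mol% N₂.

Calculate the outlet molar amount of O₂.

Stoichiometric O₂ = 3.5 × 546 = 1911 kmol; O₂ fed = 1911 × 1.570 = 3000 kmol.
N₂ fed = 3000 × 79/21 = 11290 kmol.
Fuel reacted = 0.919 × 546 → ξ = 501.8 kmol.
Outlet (n = n₀ + ν ξ):
  C₂H₆: 546 − 1(501.8) = 44.23
  O₂: 3000 − 3.5(501.8) = 1244
  N₂: 11290 (inert)
  CO₂: 0 + 2(501.8) = 1004
  H₂O: 0 + 3(501.8) = 1505

1240 kmol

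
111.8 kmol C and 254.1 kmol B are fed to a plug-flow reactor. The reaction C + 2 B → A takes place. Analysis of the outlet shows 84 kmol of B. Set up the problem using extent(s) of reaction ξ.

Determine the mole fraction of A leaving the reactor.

0.434

For B: n = n₀ − 2ξ → 84 = 254.1 − 2ξ, giving ξ = 85.05 kmol.
Outlet amounts (n = n₀ + ν ξ):
  C: 111.8 − 1(85.05) = 26.75
  B: 254.1 − 2(85.05) = 84
  A: 0 + 1(85.05) = 85.05
Total out = 195.8 kmol; y_A = 85.05 / 195.8 = 0.4344.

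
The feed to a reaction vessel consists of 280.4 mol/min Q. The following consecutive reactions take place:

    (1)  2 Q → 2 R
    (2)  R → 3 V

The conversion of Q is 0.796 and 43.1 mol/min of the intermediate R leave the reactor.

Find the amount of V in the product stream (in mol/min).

540 mol/min

Conversion of Q: Q consumed = 2ξ₁ = 0.796 × 280.4 → ξ₁ = 111.6 mol/min.
R balance: n_R = 0 + 2ξ₁ − 1ξ₂ = 43.1 → ξ₂ = (2·111.6 − 43.1)/1 = 180.1 mol/min.
Outlet amounts (n = n₀ + Σ ν·ξ):
  Q: 280.4 − 2(111.6) = 57.2
  R: 0 + 2(111.6) − 1(180.1) = 43.1
  V: 0 + 3(180.1) = 540.3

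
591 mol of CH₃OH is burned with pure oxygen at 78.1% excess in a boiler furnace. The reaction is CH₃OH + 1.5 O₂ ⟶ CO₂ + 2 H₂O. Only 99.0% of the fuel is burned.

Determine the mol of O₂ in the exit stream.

701 mol

Stoichiometric O₂ = 1.5 × 591 = 886.5 mol; O₂ fed = 886.5 × 1.781 = 1579 mol.
Fuel reacted = 0.99 × 591 → ξ = 585.1 mol.
Outlet (n = n₀ + ν ξ):
  CH₃OH: 591 − 1(585.1) = 5.91
  O₂: 1579 − 1.5(585.1) = 701.2
  CO₂: 0 + 1(585.1) = 585.1
  H₂O: 0 + 2(585.1) = 1170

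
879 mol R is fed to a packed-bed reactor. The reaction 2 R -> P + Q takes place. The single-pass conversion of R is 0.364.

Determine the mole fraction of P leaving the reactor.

0.182

R reacted = 0.364 × 879 = 320 mol; ν_R = −2, so ξ = 320/2 = 160 mol.
Outlet amounts (n = n₀ + ν ξ):
  R: 879 − 2(160) = 559
  P: 0 + 1(160) = 160
  Q: 0 + 1(160) = 160
Total out = 879 mol; y_P = 160 / 879 = 0.182.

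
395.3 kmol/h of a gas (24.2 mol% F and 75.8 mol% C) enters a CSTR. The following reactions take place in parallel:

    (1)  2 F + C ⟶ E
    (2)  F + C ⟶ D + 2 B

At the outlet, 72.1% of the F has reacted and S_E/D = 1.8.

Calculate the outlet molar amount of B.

30 kmol/h

Conversion of F: F consumed = 0.721 × 95.66 = 68.97 kmol/h = 2ξ₁ + 1ξ₂.
Selectivity: 1ξ₁ / (1ξ₂) = 1.8 → ξ₁ = 1.8 ξ₂.
Substitute: (2·1.8 + 1) ξ₂ = 68.97 → ξ₂ = 14.99 kmol/h, ξ₁ = 26.99 kmol/h.
Outlet amounts (n = n₀ + Σ ν·ξ):
  F: 95.66 − 2(26.99) − 1(14.99) = 26.69
  C: 299.6 − 1(26.99) − 1(14.99) = 257.7
  E: 0 + 1(26.99) = 26.99
  D: 0 + 1(14.99) = 14.99
  B: 0 + 2(14.99) = 29.99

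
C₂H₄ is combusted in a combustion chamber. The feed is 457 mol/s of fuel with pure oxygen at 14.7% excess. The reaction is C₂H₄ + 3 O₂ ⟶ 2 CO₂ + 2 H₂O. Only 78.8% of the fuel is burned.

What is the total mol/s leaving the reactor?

2030 mol/s

Stoichiometric O₂ = 3 × 457 = 1371 mol/s; O₂ fed = 1371 × 1.147 = 1573 mol/s.
Fuel reacted = 0.788 × 457 → ξ = 360.1 mol/s.
Outlet (n = n₀ + ν ξ):
  C₂H₄: 457 − 1(360.1) = 96.88
  O₂: 1573 − 3(360.1) = 492.2
  CO₂: 0 + 2(360.1) = 720.2
  H₂O: 0 + 2(360.1) = 720.2
Total out = 96.88 + 492.2 + 720.2 + 720.2 = 2030 mol/s.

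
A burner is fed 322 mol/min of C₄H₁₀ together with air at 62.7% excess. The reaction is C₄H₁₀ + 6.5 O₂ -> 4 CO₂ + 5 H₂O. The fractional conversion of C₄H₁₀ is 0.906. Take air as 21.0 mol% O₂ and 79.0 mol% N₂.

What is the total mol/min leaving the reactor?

Stoichiometric O₂ = 6.5 × 322 = 2093 mol/min; O₂ fed = 2093 × 1.627 = 3405 mol/min.
N₂ fed = 3405 × 79/21 = 12810 mol/min.
Fuel reacted = 0.906 × 322 → ξ = 291.7 mol/min.
Outlet (n = n₀ + ν ξ):
  C₄H₁₀: 322 − 1(291.7) = 30.27
  O₂: 3405 − 6.5(291.7) = 1509
  N₂: 12810 (inert)
  CO₂: 0 + 4(291.7) = 1167
  H₂O: 0 + 5(291.7) = 1459
Total out = 30.27 + 1509 + 12810 + 1167 + 1459 = 16980 mol/min.

17000 mol/min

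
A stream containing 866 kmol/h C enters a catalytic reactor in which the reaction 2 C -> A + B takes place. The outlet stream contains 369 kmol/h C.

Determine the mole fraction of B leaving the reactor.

0.287

For C: n = n₀ − 2ξ → 369 = 866 − 2ξ, giving ξ = 248.5 kmol/h.
Outlet amounts (n = n₀ + ν ξ):
  C: 866 − 2(248.5) = 369
  A: 0 + 1(248.5) = 248.5
  B: 0 + 1(248.5) = 248.5
Total out = 866 kmol/h; y_B = 248.5 / 866 = 0.287.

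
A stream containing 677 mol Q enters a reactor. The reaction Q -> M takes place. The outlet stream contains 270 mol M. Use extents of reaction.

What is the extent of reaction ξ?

ξ = 270 mol

For M: n = n₀ + 1ξ → 270 = 0 + 1ξ, giving ξ = 270 mol.
Outlet amounts (n = n₀ + ν ξ):
  Q: 677 − 1(270) = 407
  M: 0 + 1(270) = 270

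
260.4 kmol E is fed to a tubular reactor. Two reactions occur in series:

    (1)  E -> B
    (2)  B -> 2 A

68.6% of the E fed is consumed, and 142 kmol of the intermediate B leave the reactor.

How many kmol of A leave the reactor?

73.3 kmol

Conversion of E: E consumed = 1ξ₁ = 0.686 × 260.4 → ξ₁ = 178.6 kmol.
B balance: n_B = 0 + 1ξ₁ − 1ξ₂ = 142 → ξ₂ = (1·178.6 − 142)/1 = 36.63 kmol.
Outlet amounts (n = n₀ + Σ ν·ξ):
  E: 260.4 − 1(178.6) = 81.77
  B: 0 + 1(178.6) − 1(36.63) = 142
  A: 0 + 2(36.63) = 73.27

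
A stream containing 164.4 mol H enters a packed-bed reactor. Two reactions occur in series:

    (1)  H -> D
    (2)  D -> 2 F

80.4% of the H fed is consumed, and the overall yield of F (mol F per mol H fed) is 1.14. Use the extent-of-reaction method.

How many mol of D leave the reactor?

38.5 mol

Conversion of H: H consumed = 1ξ₁ = 0.804 × 164.4 → ξ₁ = 132.2 mol.
Yield of F: 2ξ₂ / 164.4 = 1.14 → ξ₂ = 93.71 mol.
Outlet amounts (n = n₀ + Σ ν·ξ):
  H: 164.4 − 1(132.2) = 32.22
  D: 0 + 1(132.2) − 1(93.71) = 38.47
  F: 0 + 2(93.71) = 187.4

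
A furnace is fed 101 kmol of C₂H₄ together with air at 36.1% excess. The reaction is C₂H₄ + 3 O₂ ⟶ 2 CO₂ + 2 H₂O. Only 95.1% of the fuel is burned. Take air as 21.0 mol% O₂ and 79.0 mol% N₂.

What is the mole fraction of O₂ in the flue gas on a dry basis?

0.0663

Stoichiometric O₂ = 3 × 101 = 303 kmol; O₂ fed = 303 × 1.361 = 412.4 kmol.
N₂ fed = 412.4 × 79/21 = 1551 kmol.
Fuel reacted = 0.951 × 101 → ξ = 96.05 kmol.
Outlet (n = n₀ + ν ξ):
  C₂H₄: 101 − 1(96.05) = 4.949
  O₂: 412.4 − 3(96.05) = 124.2
  N₂: 1551 (inert)
  CO₂: 0 + 2(96.05) = 192.1
  H₂O: 0 + 2(96.05) = 192.1
Dry total = 1873 kmol; y_O₂ (dry) = 124.2 / 1873 = 0.06634.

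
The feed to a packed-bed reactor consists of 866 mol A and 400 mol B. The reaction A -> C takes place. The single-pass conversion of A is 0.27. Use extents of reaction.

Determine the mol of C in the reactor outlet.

A reacted = 0.27 × 866 = 233.8 mol; ν_A = −1, so ξ = 233.8/1 = 233.8 mol.
Outlet amounts (n = n₀ + ν ξ):
  A: 866 − 1(233.8) = 632.2
  C: 0 + 1(233.8) = 233.8
  B: 400 (inert)

234 mol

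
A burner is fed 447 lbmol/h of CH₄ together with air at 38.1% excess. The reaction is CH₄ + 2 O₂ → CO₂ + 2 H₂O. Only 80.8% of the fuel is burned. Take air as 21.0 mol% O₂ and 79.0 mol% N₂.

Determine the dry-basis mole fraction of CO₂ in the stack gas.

0.0645

Stoichiometric O₂ = 2 × 447 = 894 lbmol/h; O₂ fed = 894 × 1.381 = 1235 lbmol/h.
N₂ fed = 1235 × 79/21 = 4645 lbmol/h.
Fuel reacted = 0.808 × 447 → ξ = 361.2 lbmol/h.
Outlet (n = n₀ + ν ξ):
  CH₄: 447 − 1(361.2) = 85.82
  O₂: 1235 − 2(361.2) = 512.3
  N₂: 4645 (inert)
  CO₂: 0 + 1(361.2) = 361.2
  H₂O: 0 + 2(361.2) = 722.4
Dry total = 5604 lbmol/h; y_CO₂ (dry) = 361.2 / 5604 = 0.06445.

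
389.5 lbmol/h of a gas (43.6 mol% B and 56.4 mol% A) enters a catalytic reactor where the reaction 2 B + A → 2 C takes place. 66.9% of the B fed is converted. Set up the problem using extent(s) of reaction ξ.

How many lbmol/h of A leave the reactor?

B reacted = 0.669 × 169.8 = 113.6 lbmol/h; ν_B = −2, so ξ = 113.6/2 = 56.81 lbmol/h.
Outlet amounts (n = n₀ + ν ξ):
  B: 169.8 − 2(56.81) = 56.21
  A: 219.7 − 1(56.81) = 162.9
  C: 0 + 2(56.81) = 113.6

163 lbmol/h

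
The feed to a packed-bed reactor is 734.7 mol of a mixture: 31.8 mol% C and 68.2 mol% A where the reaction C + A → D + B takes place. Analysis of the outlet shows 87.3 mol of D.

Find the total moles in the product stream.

735 mol

For D: n = n₀ + 1ξ → 87.3 = 0 + 1ξ, giving ξ = 87.3 mol.
Outlet amounts (n = n₀ + ν ξ):
  C: 233.6 − 1(87.3) = 146.3
  A: 501.1 − 1(87.3) = 413.8
  D: 0 + 1(87.3) = 87.3
  B: 0 + 1(87.3) = 87.3
Total out = 146.3 + 413.8 + 87.3 + 87.3 = 734.7 mol.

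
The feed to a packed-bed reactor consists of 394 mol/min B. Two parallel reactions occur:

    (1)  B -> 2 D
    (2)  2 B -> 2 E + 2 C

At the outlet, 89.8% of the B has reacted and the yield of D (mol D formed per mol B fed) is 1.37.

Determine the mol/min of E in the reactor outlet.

83.9 mol/min

Yield of D: 2ξ₁ / 394 = 1.37 → ξ₁ = 269.9 mol/min.
Conversion of B: 1ξ₁ + 2ξ₂ = 0.898 × 394 = 353.8 → ξ₂ = 41.96 mol/min.
Outlet amounts (n = n₀ + Σ ν·ξ):
  B: 394 − 1(269.9) − 2(41.96) = 40.19
  D: 0 + 2(269.9) = 539.8
  E: 0 + 2(41.96) = 83.92
  C: 0 + 2(41.96) = 83.92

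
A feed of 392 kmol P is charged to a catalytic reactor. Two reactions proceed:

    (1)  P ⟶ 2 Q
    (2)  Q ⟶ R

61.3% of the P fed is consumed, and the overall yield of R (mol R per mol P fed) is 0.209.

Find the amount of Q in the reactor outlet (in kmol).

399 kmol

Conversion of P: P consumed = 1ξ₁ = 0.613 × 392 → ξ₁ = 240.3 kmol.
Yield of R: 1ξ₂ / 392 = 0.209 → ξ₂ = 81.93 kmol.
Outlet amounts (n = n₀ + Σ ν·ξ):
  P: 392 − 1(240.3) = 151.7
  Q: 0 + 2(240.3) − 1(81.93) = 398.7
  R: 0 + 1(81.93) = 81.93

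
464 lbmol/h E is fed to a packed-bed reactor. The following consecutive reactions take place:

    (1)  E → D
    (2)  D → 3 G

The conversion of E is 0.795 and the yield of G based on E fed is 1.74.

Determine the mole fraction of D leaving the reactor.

0.0995

Conversion of E: E consumed = 1ξ₁ = 0.795 × 464 → ξ₁ = 368.9 lbmol/h.
Yield of G: 3ξ₂ / 464 = 1.74 → ξ₂ = 269.1 lbmol/h.
Outlet amounts (n = n₀ + Σ ν·ξ):
  E: 464 − 1(368.9) = 95.12
  D: 0 + 1(368.9) − 1(269.1) = 99.76
  G: 0 + 3(269.1) = 807.4
Total out = 1002 lbmol/h; y_D = 99.76 / 1002 = 0.09954.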